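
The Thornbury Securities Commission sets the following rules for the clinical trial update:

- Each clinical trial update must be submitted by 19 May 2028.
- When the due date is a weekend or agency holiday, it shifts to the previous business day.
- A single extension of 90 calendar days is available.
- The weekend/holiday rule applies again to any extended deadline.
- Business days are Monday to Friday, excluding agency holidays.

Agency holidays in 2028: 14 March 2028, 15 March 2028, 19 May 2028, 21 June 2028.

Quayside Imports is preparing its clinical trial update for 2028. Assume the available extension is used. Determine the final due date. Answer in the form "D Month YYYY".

The statutory due date is 19 May 2028.
19 May 2028 is a listed holiday, so it moves to the preceding business day, 18 May 2028 (Thursday).
The 90-calendar-day extension moves the deadline from 18 May 2028 to 16 August 2028.
16 August 2028 falls on a Wednesday, which is a business day, so no adjustment is needed.
Final deadline: 16 August 2028.

16 August 2028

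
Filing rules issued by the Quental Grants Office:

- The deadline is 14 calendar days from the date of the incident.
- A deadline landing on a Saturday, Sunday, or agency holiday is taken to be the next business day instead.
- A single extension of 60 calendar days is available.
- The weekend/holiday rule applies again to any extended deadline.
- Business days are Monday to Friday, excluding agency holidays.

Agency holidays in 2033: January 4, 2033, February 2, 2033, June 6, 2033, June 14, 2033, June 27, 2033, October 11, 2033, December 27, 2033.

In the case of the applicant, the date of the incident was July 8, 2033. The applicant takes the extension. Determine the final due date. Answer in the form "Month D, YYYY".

September 20, 2033

From July 8, 2033, 14 calendar days later is July 22, 2033.
July 22, 2033 is a Friday and not a listed holiday, so it stands.
Applying the 60-calendar-day extension: July 22, 2033 + 60 days = September 20, 2033.
September 20, 2033 (Tuesday) is already a business day.
Final deadline: September 20, 2033.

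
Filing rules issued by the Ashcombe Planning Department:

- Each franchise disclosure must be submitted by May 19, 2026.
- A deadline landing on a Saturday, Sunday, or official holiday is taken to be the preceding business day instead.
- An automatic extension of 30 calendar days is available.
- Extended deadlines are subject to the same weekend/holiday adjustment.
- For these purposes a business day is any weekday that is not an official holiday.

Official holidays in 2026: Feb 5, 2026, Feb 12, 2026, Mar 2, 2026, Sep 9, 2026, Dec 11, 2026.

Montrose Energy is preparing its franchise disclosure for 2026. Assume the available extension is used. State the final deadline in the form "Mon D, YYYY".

Jun 18, 2026

Start from the fixed due date, May 19, 2026.
May 19, 2026 is a Tuesday and not a listed holiday, so it stands.
The 30-calendar-day extension moves the deadline from May 19, 2026 to Jun 18, 2026.
Jun 18, 2026 (Thursday) is already a business day.
So the filing is due Jun 18, 2026.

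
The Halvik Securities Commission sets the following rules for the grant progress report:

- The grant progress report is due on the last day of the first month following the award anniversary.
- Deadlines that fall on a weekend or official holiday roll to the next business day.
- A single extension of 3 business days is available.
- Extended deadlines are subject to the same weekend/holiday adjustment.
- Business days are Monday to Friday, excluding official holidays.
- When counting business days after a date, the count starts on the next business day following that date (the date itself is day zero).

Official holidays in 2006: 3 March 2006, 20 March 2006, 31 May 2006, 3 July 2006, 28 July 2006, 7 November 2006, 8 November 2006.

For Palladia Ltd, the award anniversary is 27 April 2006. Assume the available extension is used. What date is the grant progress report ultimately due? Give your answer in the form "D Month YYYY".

6 June 2006

The first month after 27 April 2006 is May 2006, whose last day is 31 May 2006.
Because 31 May 2006 is a listed holiday, the deadline becomes 1 June 2006 (Thursday).
Counting 3 further business days from 1 June 2006 reaches 6 June 2006.
6 June 2006 falls on a Tuesday, which is a business day, so no adjustment is needed.
Deadline: 6 June 2006.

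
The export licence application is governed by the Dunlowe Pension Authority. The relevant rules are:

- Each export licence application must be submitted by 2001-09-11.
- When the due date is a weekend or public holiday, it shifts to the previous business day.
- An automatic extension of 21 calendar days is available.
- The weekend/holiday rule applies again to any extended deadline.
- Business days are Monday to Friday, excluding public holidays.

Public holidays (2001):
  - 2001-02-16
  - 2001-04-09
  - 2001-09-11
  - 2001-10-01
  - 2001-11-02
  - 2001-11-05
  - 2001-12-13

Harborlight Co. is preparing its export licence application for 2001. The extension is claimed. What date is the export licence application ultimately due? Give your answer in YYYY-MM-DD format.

The statutory due date is 2001-09-11.
2001-09-11 is a listed holiday, so it moves to the preceding business day, 2001-09-10 (Monday).
Add the 21 calendar-day extension to 2001-09-10: 2001-10-01.
2001-10-01 falls on a listed holiday. Rolling to the preceding business day gives 2001-09-28, a Friday.
The final due date is 2001-09-28.

2001-09-28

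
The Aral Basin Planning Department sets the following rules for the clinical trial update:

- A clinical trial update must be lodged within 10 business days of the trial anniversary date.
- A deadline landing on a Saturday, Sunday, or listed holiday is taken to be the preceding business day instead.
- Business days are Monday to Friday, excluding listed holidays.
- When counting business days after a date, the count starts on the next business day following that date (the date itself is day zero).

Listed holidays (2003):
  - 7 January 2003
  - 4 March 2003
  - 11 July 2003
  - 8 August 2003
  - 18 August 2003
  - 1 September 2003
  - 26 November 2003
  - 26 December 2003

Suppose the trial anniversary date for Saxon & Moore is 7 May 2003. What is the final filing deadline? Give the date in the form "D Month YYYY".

Counting 10 business days after 7 May 2003 (skipping weekends and listed holidays) reaches 21 May 2003.
21 May 2003 falls on a Wednesday, which is a business day, so no adjustment is needed.
Deadline: 21 May 2003.

21 May 2003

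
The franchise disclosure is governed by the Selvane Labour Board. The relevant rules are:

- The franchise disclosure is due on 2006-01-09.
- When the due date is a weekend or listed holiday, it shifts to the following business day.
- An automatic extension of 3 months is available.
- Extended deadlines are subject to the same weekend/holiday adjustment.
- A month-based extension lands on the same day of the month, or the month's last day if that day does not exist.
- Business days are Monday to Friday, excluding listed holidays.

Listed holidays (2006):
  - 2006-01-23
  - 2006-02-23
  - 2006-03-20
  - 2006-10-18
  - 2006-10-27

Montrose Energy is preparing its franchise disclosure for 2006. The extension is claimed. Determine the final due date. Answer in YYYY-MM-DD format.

2006-04-10

The statutory due date is 2006-01-09.
Since 2006-01-09 is a Monday and not a holiday, the date is unchanged.
Applying the 3 months extension: 3 months after 2006-01-09 is 2006-04-09.
Because 2006-04-09 is a Sunday, the deadline becomes 2006-04-10 (Monday).
The final due date is 2006-04-10.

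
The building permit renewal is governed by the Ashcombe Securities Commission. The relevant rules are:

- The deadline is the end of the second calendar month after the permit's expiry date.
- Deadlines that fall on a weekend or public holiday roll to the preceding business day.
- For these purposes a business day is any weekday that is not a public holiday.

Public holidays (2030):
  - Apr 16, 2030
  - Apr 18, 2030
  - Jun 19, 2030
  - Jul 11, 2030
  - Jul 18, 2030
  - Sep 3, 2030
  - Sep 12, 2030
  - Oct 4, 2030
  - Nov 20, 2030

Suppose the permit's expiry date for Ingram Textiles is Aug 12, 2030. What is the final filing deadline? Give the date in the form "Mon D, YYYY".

Oct 31, 2030

2 months after Aug 12, 2030 falls in October 2030; the last day of that month is Oct 31, 2030.
Oct 31, 2030 falls on a Thursday, which is a business day, so no adjustment is needed.
The final due date is Oct 31, 2030.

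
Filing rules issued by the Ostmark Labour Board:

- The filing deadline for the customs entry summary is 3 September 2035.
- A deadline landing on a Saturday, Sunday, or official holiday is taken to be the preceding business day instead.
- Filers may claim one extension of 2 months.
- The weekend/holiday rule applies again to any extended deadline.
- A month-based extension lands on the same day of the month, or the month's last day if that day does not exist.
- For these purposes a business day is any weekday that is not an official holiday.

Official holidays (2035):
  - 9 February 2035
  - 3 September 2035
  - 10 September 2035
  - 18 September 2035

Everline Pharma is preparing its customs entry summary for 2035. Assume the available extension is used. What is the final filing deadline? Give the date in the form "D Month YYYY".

31 October 2035

Start from the fixed due date, 3 September 2035.
Because 3 September 2035 is a listed holiday, the deadline becomes 31 August 2035 (Friday).
Applying the 2 months extension: 2 months after 31 August 2035 is 31 October 2035.
31 October 2035 falls on a Wednesday, which is a business day, so no adjustment is needed.
Deadline: 31 October 2035.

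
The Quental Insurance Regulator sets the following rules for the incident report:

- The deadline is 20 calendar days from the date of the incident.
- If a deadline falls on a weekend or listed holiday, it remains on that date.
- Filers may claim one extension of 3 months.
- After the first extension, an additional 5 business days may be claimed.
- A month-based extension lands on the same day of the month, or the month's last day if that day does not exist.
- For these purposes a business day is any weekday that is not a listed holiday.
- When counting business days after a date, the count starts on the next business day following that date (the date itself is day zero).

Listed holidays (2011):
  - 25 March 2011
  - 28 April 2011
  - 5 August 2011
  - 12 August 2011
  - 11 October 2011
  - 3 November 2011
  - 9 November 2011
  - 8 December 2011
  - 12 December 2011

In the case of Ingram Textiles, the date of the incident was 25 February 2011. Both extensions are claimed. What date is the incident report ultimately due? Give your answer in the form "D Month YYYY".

24 June 2011

From 25 February 2011, 20 calendar days later is 17 March 2011.
No adjustment is made for weekends or holidays, so 17 March 2011 stands.
Add 3 months to 17 March 2011: 17 June 2011.
17 June 2011 is a Friday; no weekend or holiday adjustment applies.
Applying the 5-business-day extension: 5 business days after 17 June 2011 is 24 June 2011.
No adjustment is made for weekends or holidays, so 24 June 2011 stands.
The final due date is 24 June 2011.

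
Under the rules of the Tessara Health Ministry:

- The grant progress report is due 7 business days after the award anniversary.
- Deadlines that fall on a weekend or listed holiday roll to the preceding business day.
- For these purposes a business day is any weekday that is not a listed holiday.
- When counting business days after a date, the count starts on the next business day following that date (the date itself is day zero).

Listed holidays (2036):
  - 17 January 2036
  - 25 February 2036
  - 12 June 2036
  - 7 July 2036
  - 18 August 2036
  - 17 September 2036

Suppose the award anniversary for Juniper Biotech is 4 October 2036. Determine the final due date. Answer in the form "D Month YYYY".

14 October 2036

7 business days after 4 October 2036, excluding weekends and holidays, is 14 October 2036.
14 October 2036 is a Tuesday and not a listed holiday, so it stands.
Deadline: 14 October 2036.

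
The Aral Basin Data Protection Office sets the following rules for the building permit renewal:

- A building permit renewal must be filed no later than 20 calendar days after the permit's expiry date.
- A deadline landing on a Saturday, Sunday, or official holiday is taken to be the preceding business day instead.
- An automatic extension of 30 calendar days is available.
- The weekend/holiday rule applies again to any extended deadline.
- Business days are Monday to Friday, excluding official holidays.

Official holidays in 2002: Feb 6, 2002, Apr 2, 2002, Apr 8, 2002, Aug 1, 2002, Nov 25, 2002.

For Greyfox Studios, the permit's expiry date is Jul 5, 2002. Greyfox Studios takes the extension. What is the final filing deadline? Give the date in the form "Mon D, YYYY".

20 calendar days after Jul 5, 2002 is Jul 25, 2002.
Jul 25, 2002 (Thursday) is already a business day.
With the 30-day extension, Jul 25, 2002 becomes Aug 24, 2002.
Aug 24, 2002 is a Saturday; the preceding business day is Aug 23, 2002 (Friday).
Deadline: Aug 23, 2002.

Aug 23, 2002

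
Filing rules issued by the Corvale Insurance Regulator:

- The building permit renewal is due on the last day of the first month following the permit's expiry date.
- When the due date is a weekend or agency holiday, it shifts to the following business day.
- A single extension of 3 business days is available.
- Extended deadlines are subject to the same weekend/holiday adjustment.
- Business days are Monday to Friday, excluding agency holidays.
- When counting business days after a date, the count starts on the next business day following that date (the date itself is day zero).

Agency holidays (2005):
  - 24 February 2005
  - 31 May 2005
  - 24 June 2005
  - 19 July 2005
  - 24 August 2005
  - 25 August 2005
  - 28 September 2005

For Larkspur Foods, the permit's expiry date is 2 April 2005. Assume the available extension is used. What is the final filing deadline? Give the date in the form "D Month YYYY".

6 June 2005

The first month after 2 April 2005 is May 2005, whose last day is 31 May 2005.
31 May 2005 is a listed holiday; the next business day is 1 June 2005 (Wednesday).
Applying the 3-business-day extension: 3 business days after 1 June 2005 is 6 June 2005.
6 June 2005 (Monday) is already a business day.
Deadline: 6 June 2005.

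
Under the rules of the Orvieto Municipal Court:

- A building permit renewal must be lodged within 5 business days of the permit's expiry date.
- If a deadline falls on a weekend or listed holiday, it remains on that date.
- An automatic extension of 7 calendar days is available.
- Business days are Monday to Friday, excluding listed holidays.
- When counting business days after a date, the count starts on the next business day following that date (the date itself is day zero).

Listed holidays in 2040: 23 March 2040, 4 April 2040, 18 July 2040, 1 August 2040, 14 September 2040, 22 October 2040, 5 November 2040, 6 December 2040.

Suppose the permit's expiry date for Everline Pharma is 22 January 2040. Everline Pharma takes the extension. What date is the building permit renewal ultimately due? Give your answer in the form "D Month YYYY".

3 February 2040

Starting the day after 22 January 2040 and counting 5 business days lands on 27 January 2040.
27 January 2040 is a Friday; no weekend or holiday adjustment applies.
Applying the 7-calendar-day extension: 27 January 2040 + 7 days = 3 February 2040.
3 February 2040 is a Friday; no weekend or holiday adjustment applies.
The final due date is 3 February 2040.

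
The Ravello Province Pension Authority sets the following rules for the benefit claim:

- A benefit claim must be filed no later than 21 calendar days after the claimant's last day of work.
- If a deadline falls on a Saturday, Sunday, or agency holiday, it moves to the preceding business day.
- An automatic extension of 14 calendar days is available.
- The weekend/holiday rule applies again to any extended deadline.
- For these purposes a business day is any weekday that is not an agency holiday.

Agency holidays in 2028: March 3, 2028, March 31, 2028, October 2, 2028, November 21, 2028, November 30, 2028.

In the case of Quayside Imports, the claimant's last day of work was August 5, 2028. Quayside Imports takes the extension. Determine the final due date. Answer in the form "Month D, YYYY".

21 calendar days after August 5, 2028 is August 26, 2028.
August 26, 2028 is a Saturday, so it moves to the preceding business day, August 25, 2028 (Friday).
Add the 14 calendar-day extension to August 25, 2028: September 8, 2028.
September 8, 2028 falls on a Friday, which is a business day, so no adjustment is needed.
Deadline: September 8, 2028.

September 8, 2028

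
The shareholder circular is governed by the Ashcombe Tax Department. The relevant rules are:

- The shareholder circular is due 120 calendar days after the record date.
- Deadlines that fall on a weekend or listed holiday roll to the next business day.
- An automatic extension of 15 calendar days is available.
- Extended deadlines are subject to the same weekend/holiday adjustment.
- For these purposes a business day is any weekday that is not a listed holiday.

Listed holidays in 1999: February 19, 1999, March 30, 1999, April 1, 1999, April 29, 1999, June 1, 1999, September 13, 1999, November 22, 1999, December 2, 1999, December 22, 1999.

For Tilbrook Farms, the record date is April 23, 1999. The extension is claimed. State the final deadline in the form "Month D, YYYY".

Trigger date April 23, 1999 + 120 calendar days = August 21, 1999.
August 21, 1999 is a Saturday; the next business day is August 23, 1999 (Monday).
The 15-calendar-day extension moves the deadline from August 23, 1999 to September 7, 1999.
September 7, 1999 (Tuesday) is already a business day.
Final deadline: September 7, 1999.

September 7, 1999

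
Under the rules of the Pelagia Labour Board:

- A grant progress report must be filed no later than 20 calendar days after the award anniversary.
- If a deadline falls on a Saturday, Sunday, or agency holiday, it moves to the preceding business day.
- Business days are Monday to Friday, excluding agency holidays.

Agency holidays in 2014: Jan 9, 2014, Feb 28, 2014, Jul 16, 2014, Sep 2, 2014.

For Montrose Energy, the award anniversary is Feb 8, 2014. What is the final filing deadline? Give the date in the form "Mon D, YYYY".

Feb 27, 2014

20 calendar days after Feb 8, 2014 is Feb 28, 2014.
Feb 28, 2014 is a listed holiday; the preceding business day is Feb 27, 2014 (Thursday).
Deadline: Feb 27, 2014.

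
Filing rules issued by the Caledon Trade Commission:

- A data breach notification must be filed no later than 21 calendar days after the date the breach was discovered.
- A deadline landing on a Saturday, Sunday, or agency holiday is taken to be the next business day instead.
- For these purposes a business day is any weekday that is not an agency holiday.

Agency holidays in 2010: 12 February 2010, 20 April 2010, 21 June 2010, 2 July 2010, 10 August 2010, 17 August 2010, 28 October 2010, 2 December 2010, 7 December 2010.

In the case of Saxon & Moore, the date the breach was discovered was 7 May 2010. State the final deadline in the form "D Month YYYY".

28 May 2010

Adding 21 calendar days to 7 May 2010 gives 28 May 2010.
28 May 2010 (Friday) is already a business day.
Deadline: 28 May 2010.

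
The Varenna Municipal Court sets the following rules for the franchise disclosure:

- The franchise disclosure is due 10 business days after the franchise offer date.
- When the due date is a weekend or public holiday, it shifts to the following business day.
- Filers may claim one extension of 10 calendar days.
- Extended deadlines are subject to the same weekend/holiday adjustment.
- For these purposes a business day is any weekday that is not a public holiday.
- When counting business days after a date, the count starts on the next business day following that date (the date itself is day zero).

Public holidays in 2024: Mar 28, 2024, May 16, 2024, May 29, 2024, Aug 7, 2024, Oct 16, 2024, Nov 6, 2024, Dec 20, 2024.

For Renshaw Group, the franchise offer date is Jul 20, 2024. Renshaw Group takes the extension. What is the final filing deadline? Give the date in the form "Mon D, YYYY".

Aug 12, 2024

Counting 10 business days after Jul 20, 2024 (skipping weekends and listed holidays) reaches Aug 2, 2024.
Since Aug 2, 2024 is a Friday and not a holiday, the date is unchanged.
Add the 10 calendar-day extension to Aug 2, 2024: Aug 12, 2024.
Aug 12, 2024 is a Monday and not a listed holiday, so it stands.
The final due date is Aug 12, 2024.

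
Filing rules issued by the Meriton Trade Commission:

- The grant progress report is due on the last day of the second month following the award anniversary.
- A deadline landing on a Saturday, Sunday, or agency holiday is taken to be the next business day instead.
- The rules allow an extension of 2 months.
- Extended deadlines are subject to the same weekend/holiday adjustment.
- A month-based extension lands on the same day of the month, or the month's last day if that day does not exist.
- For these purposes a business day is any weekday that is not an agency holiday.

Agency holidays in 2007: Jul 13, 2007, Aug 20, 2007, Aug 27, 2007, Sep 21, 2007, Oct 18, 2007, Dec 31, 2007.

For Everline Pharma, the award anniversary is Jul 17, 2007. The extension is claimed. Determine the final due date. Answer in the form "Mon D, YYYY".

Dec 3, 2007

2 months after Jul 17, 2007 falls in September 2007; the last day of that month is Sep 30, 2007.
Because Sep 30, 2007 is a Sunday, the deadline becomes Oct 1, 2007 (Monday).
Add 2 months to Oct 1, 2007: Dec 1, 2007.
Dec 1, 2007 falls on a Saturday. Rolling to the next business day gives Dec 3, 2007, a Monday.
Final deadline: Dec 3, 2007.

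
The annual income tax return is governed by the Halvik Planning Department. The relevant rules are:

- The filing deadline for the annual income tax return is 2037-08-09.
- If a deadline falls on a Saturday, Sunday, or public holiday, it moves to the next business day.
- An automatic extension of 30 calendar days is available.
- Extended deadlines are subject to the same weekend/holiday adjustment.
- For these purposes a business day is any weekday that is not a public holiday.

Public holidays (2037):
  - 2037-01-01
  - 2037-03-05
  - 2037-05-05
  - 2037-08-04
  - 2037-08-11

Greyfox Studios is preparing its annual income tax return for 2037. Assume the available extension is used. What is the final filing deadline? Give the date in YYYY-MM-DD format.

Start from the fixed due date, 2037-08-09.
2037-08-09 is a Sunday, so it moves to the next business day, 2037-08-10 (Monday).
With the 30-day extension, 2037-08-10 becomes 2037-09-09.
2037-09-09 is a Wednesday and not a listed holiday, so it stands.
Deadline: 2037-09-09.

2037-09-09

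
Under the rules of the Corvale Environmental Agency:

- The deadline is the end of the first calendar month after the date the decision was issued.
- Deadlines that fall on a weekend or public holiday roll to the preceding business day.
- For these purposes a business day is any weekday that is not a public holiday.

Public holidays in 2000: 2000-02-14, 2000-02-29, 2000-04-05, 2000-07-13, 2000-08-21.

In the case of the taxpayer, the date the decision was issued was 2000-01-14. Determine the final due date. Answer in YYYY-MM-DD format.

2000-02-28

1 month after 2000-01-14 falls in February 2000; the last day of that month is 2000-02-29.
2000-02-29 falls on a listed holiday. Rolling to the preceding business day gives 2000-02-28, a Monday.
Deadline: 2000-02-28.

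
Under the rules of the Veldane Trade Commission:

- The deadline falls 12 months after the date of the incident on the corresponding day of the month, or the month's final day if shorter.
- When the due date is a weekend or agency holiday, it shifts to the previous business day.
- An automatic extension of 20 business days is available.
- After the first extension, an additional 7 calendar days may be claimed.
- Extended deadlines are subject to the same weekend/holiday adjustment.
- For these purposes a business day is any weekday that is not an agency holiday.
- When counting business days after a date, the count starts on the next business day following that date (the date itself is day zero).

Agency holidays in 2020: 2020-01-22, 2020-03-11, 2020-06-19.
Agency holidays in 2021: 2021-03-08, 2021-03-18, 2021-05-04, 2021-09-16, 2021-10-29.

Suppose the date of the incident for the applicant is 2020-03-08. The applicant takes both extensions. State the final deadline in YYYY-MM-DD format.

12 months after 2020-03-08, on the same day of the month, is 2021-03-08.
2021-03-08 is a listed holiday; the preceding business day is 2021-03-05 (Friday).
The 20-business-day extension runs from 2021-03-05 to 2021-04-06.
2021-04-06 is a Tuesday and not a listed holiday, so it stands.
Applying the 7-calendar-day extension: 2021-04-06 + 7 days = 2021-04-13.
2021-04-13 is a Tuesday and not a listed holiday, so it stands.
Final deadline: 2021-04-13.

2021-04-13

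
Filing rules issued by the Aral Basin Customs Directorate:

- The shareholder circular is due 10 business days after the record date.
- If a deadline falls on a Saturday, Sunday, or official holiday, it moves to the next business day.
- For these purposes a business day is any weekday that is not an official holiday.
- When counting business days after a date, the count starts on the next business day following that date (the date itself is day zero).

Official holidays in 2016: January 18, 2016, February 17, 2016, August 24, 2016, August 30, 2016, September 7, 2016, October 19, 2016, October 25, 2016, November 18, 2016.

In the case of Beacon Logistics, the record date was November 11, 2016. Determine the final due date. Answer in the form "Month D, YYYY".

November 28, 2016

10 business days after November 11, 2016, excluding weekends and holidays, is November 28, 2016.
November 28, 2016 falls on a Monday, which is a business day, so no adjustment is needed.
So the filing is due November 28, 2016.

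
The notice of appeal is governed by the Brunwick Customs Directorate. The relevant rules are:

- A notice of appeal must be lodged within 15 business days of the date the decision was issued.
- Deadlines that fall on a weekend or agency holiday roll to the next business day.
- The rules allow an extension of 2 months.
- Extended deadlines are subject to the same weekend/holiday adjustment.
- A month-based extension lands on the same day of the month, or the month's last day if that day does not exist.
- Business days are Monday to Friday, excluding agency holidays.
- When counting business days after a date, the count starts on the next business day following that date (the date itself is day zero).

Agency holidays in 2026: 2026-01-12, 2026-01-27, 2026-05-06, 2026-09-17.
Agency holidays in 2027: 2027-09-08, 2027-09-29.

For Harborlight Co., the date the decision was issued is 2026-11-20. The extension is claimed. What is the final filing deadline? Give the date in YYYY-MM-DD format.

Counting 15 business days after 2026-11-20 (skipping weekends and listed holidays) reaches 2026-12-11.
2026-12-11 is a Friday and not a listed holiday, so it stands.
Applying the 2 months extension: 2 months after 2026-12-11 is 2027-02-11.
2027-02-11 (Thursday) is already a business day.
Final deadline: 2027-02-11.

2027-02-11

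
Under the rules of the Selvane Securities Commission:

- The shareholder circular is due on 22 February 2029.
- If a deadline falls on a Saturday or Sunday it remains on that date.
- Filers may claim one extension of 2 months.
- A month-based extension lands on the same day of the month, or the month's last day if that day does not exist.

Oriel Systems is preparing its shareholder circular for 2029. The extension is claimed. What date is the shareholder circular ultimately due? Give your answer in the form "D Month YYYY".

22 April 2029

The statutory due date is 22 February 2029.
No adjustment is made for weekends or holidays, so 22 February 2029 stands.
The 2 months extension carries 22 February 2029 to 22 April 2029.
No adjustment is made for weekends or holidays, so 22 April 2029 stands.
Final deadline: 22 April 2029.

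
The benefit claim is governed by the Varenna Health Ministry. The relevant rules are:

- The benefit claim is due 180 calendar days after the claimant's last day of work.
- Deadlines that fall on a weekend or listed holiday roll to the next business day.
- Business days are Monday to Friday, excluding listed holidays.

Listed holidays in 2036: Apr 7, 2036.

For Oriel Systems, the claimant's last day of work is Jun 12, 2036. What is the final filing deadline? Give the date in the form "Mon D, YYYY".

Adding 180 calendar days to Jun 12, 2036 gives Dec 9, 2036.
Dec 9, 2036 falls on a Tuesday, which is a business day, so no adjustment is needed.
Final deadline: Dec 9, 2036.

Dec 9, 2036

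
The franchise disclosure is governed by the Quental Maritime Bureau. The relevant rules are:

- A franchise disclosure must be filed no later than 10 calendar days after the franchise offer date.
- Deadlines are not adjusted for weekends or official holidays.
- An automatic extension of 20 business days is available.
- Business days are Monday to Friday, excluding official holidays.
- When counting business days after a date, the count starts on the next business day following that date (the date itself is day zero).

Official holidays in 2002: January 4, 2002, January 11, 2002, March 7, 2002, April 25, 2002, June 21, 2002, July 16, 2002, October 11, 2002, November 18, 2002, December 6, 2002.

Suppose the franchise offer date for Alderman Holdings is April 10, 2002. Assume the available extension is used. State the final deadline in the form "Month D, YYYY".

May 20, 2002

10 calendar days after April 10, 2002 is April 20, 2002.
April 20, 2002 is a Saturday; no weekend or holiday adjustment applies.
Applying the 20-business-day extension: 20 business days after April 20, 2002 is May 20, 2002.
No adjustment is made for weekends or holidays, so May 20, 2002 stands.
The final due date is May 20, 2002.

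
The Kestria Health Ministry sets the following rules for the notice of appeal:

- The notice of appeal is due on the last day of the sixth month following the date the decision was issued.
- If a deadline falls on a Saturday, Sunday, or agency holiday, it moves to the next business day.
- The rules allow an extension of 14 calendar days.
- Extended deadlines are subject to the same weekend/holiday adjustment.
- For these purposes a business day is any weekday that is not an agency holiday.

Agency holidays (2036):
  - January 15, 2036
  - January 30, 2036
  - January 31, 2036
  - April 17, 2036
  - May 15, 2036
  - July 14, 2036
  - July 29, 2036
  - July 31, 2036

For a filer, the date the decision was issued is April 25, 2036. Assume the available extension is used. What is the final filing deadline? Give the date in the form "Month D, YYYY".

The sixth month after April 25, 2036 is October 2036, whose last day is October 31, 2036.
Since October 31, 2036 is a Friday and not a holiday, the date is unchanged.
The 14-calendar-day extension moves the deadline from October 31, 2036 to November 14, 2036.
November 14, 2036 (Friday) is already a business day.
So the filing is due November 14, 2036.

November 14, 2036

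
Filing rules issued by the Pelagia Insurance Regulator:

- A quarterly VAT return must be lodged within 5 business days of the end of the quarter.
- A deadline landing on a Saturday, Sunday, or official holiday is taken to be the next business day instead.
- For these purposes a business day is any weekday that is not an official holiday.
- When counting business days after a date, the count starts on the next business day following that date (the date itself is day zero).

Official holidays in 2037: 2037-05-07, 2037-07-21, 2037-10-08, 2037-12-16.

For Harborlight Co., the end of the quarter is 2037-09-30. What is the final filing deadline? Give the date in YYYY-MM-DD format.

2037-10-07

5 business days after 2037-09-30, excluding weekends and holidays, is 2037-10-07.
2037-10-07 is a Wednesday and not a listed holiday, so it stands.
So the filing is due 2037-10-07.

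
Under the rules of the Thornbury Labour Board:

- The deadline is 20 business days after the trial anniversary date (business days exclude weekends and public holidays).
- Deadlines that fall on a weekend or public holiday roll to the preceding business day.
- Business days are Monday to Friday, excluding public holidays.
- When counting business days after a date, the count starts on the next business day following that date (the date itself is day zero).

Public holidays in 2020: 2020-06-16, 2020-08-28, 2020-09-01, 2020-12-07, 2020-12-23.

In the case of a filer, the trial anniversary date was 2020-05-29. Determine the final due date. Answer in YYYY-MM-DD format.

Counting 20 business days after 2020-05-29 (skipping weekends and listed holidays) reaches 2020-06-29.
2020-06-29 is a Monday and not a listed holiday, so it stands.
Final deadline: 2020-06-29.

2020-06-29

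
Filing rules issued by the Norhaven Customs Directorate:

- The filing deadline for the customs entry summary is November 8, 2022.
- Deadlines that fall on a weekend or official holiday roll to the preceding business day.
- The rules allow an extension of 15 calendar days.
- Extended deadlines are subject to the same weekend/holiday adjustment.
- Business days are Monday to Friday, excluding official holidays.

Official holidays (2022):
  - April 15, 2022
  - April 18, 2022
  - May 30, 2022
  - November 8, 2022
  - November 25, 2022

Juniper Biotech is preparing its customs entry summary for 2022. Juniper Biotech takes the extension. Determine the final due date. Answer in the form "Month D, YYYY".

Start from the fixed due date, November 8, 2022.
November 8, 2022 falls on a listed holiday. Rolling to the preceding business day gives November 7, 2022, a Monday.
The 15-calendar-day extension moves the deadline from November 7, 2022 to November 22, 2022.
November 22, 2022 falls on a Tuesday, which is a business day, so no adjustment is needed.
So the filing is due November 22, 2022.

November 22, 2022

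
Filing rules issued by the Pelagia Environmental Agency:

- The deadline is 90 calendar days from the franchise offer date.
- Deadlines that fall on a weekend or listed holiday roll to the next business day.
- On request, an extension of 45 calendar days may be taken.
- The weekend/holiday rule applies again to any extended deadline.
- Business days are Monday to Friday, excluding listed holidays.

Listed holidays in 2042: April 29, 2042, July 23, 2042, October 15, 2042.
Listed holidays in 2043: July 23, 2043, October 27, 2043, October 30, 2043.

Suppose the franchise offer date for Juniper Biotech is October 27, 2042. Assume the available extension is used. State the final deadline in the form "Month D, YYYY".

March 12, 2043

Adding 90 calendar days to October 27, 2042 gives January 25, 2043.
January 25, 2043 falls on a Sunday. Rolling to the next business day gives January 26, 2043, a Monday.
Add the 45 calendar-day extension to January 26, 2043: March 12, 2043.
March 12, 2043 falls on a Thursday, which is a business day, so no adjustment is needed.
Deadline: March 12, 2043.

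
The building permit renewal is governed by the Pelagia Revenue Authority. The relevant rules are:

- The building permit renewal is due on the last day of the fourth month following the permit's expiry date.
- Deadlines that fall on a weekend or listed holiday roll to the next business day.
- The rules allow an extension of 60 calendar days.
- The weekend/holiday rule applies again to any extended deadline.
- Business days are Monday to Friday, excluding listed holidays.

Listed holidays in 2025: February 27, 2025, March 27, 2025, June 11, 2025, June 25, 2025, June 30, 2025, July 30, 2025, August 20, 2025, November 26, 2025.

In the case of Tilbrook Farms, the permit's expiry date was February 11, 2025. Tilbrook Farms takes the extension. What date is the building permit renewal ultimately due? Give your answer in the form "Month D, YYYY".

The fourth month after February 11, 2025 is June 2025, whose last day is June 30, 2025.
Because June 30, 2025 is a listed holiday, the deadline becomes July 1, 2025 (Tuesday).
Applying the 60-calendar-day extension: July 1, 2025 + 60 days = August 30, 2025.
August 30, 2025 falls on a Saturday. Rolling to the next business day gives September 1, 2025, a Monday.
So the filing is due September 1, 2025.

September 1, 2025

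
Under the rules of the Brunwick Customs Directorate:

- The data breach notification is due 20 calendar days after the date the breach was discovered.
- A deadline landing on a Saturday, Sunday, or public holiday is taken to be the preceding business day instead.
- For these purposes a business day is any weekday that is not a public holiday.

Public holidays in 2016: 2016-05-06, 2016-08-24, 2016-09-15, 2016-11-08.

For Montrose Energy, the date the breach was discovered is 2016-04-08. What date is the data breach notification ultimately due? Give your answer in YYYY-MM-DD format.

2016-04-28

20 calendar days after 2016-04-08 is 2016-04-28.
Since 2016-04-28 is a Thursday and not a holiday, the date is unchanged.
The final due date is 2016-04-28.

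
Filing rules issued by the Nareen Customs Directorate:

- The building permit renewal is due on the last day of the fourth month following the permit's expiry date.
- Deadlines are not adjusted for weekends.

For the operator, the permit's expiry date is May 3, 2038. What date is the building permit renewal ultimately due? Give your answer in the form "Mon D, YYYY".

Sep 30, 2038

4 months after May 3, 2038 falls in September 2038; the last day of that month is Sep 30, 2038.
Sep 30, 2038 falls on a Thursday. The rules make no weekend/holiday allowance, so it remains Sep 30, 2038.
Deadline: Sep 30, 2038.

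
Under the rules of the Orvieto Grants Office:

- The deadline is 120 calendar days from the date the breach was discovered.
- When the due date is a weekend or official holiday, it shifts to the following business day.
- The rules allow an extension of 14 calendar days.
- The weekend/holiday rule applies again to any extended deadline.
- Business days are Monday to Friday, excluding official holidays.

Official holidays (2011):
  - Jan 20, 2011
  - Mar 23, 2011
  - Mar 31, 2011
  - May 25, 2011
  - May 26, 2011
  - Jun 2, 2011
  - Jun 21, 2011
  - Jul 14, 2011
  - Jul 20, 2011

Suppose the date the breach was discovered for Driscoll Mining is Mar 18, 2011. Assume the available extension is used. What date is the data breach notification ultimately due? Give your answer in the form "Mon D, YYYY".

Aug 1, 2011

From Mar 18, 2011, 120 calendar days later is Jul 16, 2011.
Jul 16, 2011 is a Saturday, so it moves to the next business day, Jul 18, 2011 (Monday).
The 14-calendar-day extension moves the deadline from Jul 18, 2011 to Aug 1, 2011.
Aug 1, 2011 (Monday) is already a business day.
The final due date is Aug 1, 2011.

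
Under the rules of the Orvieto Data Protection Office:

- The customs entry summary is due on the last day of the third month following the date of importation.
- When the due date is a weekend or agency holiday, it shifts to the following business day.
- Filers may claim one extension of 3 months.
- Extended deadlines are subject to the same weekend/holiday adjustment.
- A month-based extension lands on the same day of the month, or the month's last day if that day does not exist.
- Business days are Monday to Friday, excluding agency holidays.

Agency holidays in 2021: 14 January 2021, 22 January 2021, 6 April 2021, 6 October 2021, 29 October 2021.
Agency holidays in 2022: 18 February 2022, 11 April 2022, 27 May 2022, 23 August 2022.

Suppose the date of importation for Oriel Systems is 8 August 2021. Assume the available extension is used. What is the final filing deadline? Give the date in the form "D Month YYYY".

3 months after 8 August 2021 falls in November 2021; the last day of that month is 30 November 2021.
30 November 2021 falls on a Tuesday, which is a business day, so no adjustment is needed.
Add 3 months to 30 November 2021: 28 February 2022 (day 30 does not exist in February, so the month's last day is used).
28 February 2022 is a Monday and not a listed holiday, so it stands.
Final deadline: 28 February 2022.

28 February 2022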